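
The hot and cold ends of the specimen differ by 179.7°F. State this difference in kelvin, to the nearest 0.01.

Only the scale ratio 5/9 matters for a change in temperature.
179.7 × 5/9 = 99.83.

99.83 K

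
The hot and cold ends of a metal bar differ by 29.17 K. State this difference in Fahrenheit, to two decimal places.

An interval of 1 K corresponds to 1.8°F.
29.17 × 1.8 = 52.51.

52.51°F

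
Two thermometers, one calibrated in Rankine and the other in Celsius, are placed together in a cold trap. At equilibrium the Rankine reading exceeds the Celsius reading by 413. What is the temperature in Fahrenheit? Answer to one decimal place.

Let x be the Rankine reading; then the Celsius reading is 5/9·x - 273.15.
(5/9·x - 273.15) - x = -413  ⇒  (-4/9)·x = -139.85  ⇒  x = 314.6625°R.
In Celsius: (314.6625 - 491.67) × 5/9 = -98.3375°C.
In Fahrenheit: -98.3375 × 1.8 + 32 = -145.0°F.

-145.0°F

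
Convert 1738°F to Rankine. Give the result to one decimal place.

In Celsius: (1738 - 32) × 5/9 = 947.7778°C.
In Rankine: 947.7778 × 1.8 + 491.67 = 2197.7°R.

2197.7°R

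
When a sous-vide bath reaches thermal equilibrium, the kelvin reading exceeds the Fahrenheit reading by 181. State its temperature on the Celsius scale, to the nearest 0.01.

75.19°C

Let x be the Fahrenheit reading; then the kelvin reading is 5/9·x + 255.372.
(5/9·x + 255.372) - x = 181  ⇒  (-4/9)·x = -74.3722  ⇒  x = 167.3375°F.
In Celsius: (167.3375 - 32) × 5/9 = 75.19°C.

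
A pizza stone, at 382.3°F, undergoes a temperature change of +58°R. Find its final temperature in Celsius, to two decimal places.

226.83°C

Initial temperature in Celsius: (382.3 - 32) × 5/9 = 194.6111°C.
The 58°R change is an interval, so only the factor 5/9 applies: +58 × 5/9 = +32.2222°C.
Final Celsius temperature: 194.6111 + 32.2222 = 226.8333°C.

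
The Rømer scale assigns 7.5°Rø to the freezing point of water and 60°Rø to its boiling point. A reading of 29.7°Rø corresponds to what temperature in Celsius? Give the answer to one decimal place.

42.3°C

Linear interpolation between the fixed points: C = (29.7 - 7.5) × 100 / (60 - 7.5) = 42.2857°C.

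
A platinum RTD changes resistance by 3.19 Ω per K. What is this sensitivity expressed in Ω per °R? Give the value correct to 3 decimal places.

1.772 Ω per °R

Since only a temperature interval is involved, the additive offset between the scales drops out.
A change of 1°R is a change of 5/9 K, so per °R the value is 3.19 × 5/9 = 1.772.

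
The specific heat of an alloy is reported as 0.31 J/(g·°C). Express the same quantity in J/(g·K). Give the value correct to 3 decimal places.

Since only a temperature interval is involved, the additive offset between the scales drops out.
A change of 1 K is a change of 1°C, so per K the value is 0.31 × 1 = 0.310.

0.310 J/(g·K)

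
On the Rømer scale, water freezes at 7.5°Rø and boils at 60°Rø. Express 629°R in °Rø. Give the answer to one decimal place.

First in Celsius: (629 - 491.67) × 5/9 = 76.2944°C.
Linearly onto the Rømer scale: 7.5 + (76.2944 / 100) × (60 - 7.5) = 47.6°Rø.

47.6°Rø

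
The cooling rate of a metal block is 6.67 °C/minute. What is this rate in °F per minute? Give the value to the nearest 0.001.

12.006 °F/minute

The quantity depends on a temperature interval, so only the ratio of degree sizes applies; the offset between the scales is irrelevant.
A change of 1°C is a change of 1.8°F, so 6.67 × 1.8 = 12.006.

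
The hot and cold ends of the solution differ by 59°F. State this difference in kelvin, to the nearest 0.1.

32.8 K

Only the scale ratio 5/9 matters for a change in temperature.
59 × 5/9 = 32.8.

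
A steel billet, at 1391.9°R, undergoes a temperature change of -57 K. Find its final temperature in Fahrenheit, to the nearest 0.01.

Initial temperature in Celsius: (1391.9 - 491.67) × 5/9 = 500.1278°C.
The 57 K change is an interval; Kelvin and Celsius degrees are the same size, so ΔC = -57°C.
Final Celsius temperature: 500.1278 - 57.0000 = 443.1278°C.
In Fahrenheit: 443.1278 × 1.8 + 32 = 829.63°F.

829.63°F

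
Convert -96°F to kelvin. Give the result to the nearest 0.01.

In Celsius: (-96 - 32) × 5/9 = -71.1111°C.
In kelvin: -71.1111 + 273.15 = 202.04 K.

202.04 K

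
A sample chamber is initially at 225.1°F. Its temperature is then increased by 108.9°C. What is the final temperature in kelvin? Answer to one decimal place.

489.3 K

Initial temperature in Celsius: (225.1 - 32) × 5/9 = 107.2778°C.
Final Celsius temperature: 107.2778 + 108.9000 = 216.1778°C.
In kelvin: 216.1778 + 273.15 = 489.3 K.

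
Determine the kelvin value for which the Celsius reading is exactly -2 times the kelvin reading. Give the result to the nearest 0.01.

Let K be the kelvin reading. The Celsius reading is C = 1·K - 273.15.
Require C = -2·K: 1·K - 273.15 = -2·K.
(3)·K = 273.15  ⇒  K = 91.05.

91.05 K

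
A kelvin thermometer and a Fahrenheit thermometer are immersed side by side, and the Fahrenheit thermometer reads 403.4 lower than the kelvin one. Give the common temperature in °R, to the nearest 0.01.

Let x be the kelvin reading; then the Fahrenheit reading is 1.8·x - 459.67.
(1.8·x - 459.67) - x = -403.4  ⇒  (0.8)·x = 56.27  ⇒  x = 70.3375 K.
In Celsius: 70.3375 - 273.15 = -202.8125°C.
In Rankine: -202.8125 × 1.8 + 491.67 = 126.61°R.

126.61°R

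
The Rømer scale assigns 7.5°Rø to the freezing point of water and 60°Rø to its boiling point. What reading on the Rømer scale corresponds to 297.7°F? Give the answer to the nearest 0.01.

85.00°Rø

First in Celsius: (297.7 - 32) × 5/9 = 147.6111°C.
Linearly onto the Rømer scale: 7.5 + (147.6111 / 100) × (60 - 7.5) = 85.00°Rø.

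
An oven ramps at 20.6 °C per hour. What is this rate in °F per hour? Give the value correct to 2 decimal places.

Since only a temperature interval is involved, the additive offset between the scales drops out.
A change of 1°C is a change of 1.8°F, so 20.6 × 1.8 = 37.08.

37.08 °F/hour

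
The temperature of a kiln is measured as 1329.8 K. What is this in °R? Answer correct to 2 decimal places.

2393.64°R

In Celsius: 1329.8 - 273.15 = 1056.6500°C.
In Rankine: 1056.6500 × 1.8 + 491.67 = 2393.64°R.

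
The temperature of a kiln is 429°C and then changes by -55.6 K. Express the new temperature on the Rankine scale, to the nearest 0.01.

The 55.6 K change is an interval; Kelvin and Celsius degrees are the same size, so ΔC = -55.6°C.
Final Celsius temperature: 429.0000 - 55.6000 = 373.4000°C.
In Rankine: 373.4000 × 1.8 + 491.67 = 1163.79°R.

1163.79°R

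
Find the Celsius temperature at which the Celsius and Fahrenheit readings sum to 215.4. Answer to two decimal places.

65.50°C

Let C be the Celsius reading. The Fahrenheit reading is F = 1.8·C + 32.
Require C + F = 215.4: (2.8)·C + 32 = 215.4.
C = (215.4 - 32) / (2.8) = 65.50.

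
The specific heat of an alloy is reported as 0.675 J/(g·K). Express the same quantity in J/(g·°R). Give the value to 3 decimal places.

Since only a temperature interval is involved, the additive offset between the scales drops out.
A change of 1°R is a change of 5/9 K, so per °R the value is 0.675 × 5/9 = 0.375.

0.375 J/(g·°R)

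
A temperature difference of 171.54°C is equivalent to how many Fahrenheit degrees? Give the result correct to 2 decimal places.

308.77°F

For a temperature interval the offset drops out; only the factor 1.8 applies.
171.54 × 1.8 = 308.77.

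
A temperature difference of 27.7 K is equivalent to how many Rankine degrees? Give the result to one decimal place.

49.9°R

Only the scale ratio 1.8 matters for a change in temperature.
27.7 × 1.8 = 49.9.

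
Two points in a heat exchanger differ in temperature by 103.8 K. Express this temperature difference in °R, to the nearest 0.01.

For a temperature interval the offset drops out; only the factor 1.8 applies.
103.8 × 1.8 = 186.84.

186.84°R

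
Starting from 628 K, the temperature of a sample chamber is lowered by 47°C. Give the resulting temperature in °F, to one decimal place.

586.1°F

Initial temperature in Celsius: 628 - 273.15 = 354.8500°C.
Final Celsius temperature: 354.8500 - 47.0000 = 307.8500°C.
In Fahrenheit: 307.8500 × 1.8 + 32 = 586.1°F.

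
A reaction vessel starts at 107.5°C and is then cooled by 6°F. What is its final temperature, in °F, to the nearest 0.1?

219.5°F

The 6°F change is an interval, so only the factor 5/9 applies: -6 × 5/9 = -3.3333°C.
Final Celsius temperature: 107.5000 - 3.3333 = 104.1667°C.
In Fahrenheit: 104.1667 × 1.8 + 32 = 219.5°F.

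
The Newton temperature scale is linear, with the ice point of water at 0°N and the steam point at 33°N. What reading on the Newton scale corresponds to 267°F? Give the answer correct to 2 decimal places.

First in Celsius: (267 - 32) × 5/9 = 130.5556°C.
Linearly onto the Newton scale: 0 + (130.5556 / 100) × (33 - 0) = 43.08°N.

43.08°N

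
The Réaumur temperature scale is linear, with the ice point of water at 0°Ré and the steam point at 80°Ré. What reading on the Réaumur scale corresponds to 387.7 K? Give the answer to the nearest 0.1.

First in Celsius: 387.7 - 273.15 = 114.5500°C.
Linearly onto the Réaumur scale: 0 + (114.5500 / 100) × (80 - 0) = 91.6°Ré.

91.6°Ré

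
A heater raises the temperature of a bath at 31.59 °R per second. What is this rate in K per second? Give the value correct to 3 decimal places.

17.550 K/second

Since only a temperature interval is involved, the additive offset between the scales drops out.
A change of 1°R is a change of 5/9 K, so 31.59 × 5/9 = 17.550.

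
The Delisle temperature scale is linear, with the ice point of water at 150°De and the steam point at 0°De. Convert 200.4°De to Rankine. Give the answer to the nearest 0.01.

431.19°R

Linear interpolation between the fixed points: C = (200.4 - 150) × 100 / (0 - 150) = -33.6000°C.
Then -33.6000 × 1.8 + 491.67 = 431.19°R.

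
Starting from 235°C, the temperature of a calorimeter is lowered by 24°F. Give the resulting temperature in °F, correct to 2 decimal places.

431.00°F

The 24°F change is an interval, so only the factor 5/9 applies: -24 × 5/9 = -13.3333°C.
Final Celsius temperature: 235.0000 - 13.3333 = 221.6667°C.
In Fahrenheit: 221.6667 × 1.8 + 32 = 431.00°F.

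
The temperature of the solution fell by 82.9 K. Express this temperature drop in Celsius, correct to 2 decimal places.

82.90°C

Kelvin and Celsius degrees are the same size, so the interval is unchanged: 82.90.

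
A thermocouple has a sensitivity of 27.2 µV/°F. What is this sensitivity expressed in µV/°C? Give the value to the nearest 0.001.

48.960 µV/°C

The quantity depends on a temperature interval, so only the ratio of degree sizes applies; the offset between the scales is irrelevant.
A change of 1°C is a change of 1.8°F, so per °C the value is 27.2 × 1.8 = 48.960.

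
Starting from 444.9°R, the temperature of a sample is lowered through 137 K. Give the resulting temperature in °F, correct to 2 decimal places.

-261.37°F

Initial temperature in Celsius: (444.9 - 491.67) × 5/9 = -25.9833°C.
The 137 K change is an interval; Kelvin and Celsius degrees are the same size, so ΔC = -137°C.
Final Celsius temperature: -25.9833 - 137.0000 = -162.9833°C.
In Fahrenheit: -162.9833 × 1.8 + 32 = -261.37°F.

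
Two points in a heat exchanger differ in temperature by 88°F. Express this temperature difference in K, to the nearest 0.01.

48.89 K

For a temperature interval the offset drops out; only the factor 5/9 applies.
88 × 5/9 = 48.89.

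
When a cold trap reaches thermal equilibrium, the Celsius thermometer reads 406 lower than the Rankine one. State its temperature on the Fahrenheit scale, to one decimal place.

-160.8°F

Let x be the Rankine reading; then the Celsius reading is 5/9·x - 273.15.
(5/9·x - 273.15) - x = -406  ⇒  (-4/9)·x = -132.85  ⇒  x = 298.9125°R.
In Celsius: (298.9125 - 491.67) × 5/9 = -107.0875°C.
In Fahrenheit: -107.0875 × 1.8 + 32 = -160.8°F.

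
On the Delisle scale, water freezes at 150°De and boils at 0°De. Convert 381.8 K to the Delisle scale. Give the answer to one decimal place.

-13.0°De

First in Celsius: 381.8 - 273.15 = 108.6500°C.
Linearly onto the Delisle scale: 150 + (108.6500 / 100) × (0 - 150) = -13.0°De.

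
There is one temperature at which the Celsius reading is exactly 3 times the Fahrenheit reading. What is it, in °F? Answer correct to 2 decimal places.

-7.27°F

Let F be the Fahrenheit reading. The Celsius reading is C = 5/9·F - 17.7778.
Require C = 3·F: 5/9·F - 17.7778 = 3·F.
(-22/9)·F = 17.7778  ⇒  F = -7.27.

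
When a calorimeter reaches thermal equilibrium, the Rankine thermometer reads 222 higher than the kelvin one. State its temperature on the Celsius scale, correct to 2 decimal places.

4.35°C

Let x be the kelvin reading; then the Rankine reading is 1.8·x.
(1.8·x) - x = 222  ⇒  (0.8)·x = 222  ⇒  x = 277.5000 K.
In Celsius: 277.5 - 273.15 = 4.35°C.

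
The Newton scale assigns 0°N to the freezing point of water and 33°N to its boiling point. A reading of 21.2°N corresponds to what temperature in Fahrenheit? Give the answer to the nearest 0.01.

Linear interpolation between the fixed points: C = (21.2 - 0) × 100 / (33 - 0) = 64.2424°C.
Then 64.2424 × 1.8 + 32 = 147.64°F.

147.64°F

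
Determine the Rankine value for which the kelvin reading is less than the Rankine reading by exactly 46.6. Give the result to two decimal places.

104.85°R

Let R be the Rankine reading. The kelvin reading is K = 5/9·R.
Require K - R = -46.6: (-4/9)·R = -46.6.
R = (-46.6) / (-4/9) = 104.85.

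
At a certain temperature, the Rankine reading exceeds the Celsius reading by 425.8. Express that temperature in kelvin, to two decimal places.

190.81 K

Let x be the Celsius reading; then the Rankine reading is 1.8·x + 491.67.
(1.8·x + 491.67) - x = 425.8  ⇒  (0.8)·x = -65.87  ⇒  x = -82.3375°C.
In kelvin: -82.3375 + 273.15 = 190.81 K.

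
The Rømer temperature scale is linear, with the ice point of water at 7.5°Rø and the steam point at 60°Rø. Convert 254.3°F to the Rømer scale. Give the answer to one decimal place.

First in Celsius: (254.3 - 32) × 5/9 = 123.5000°C.
Linearly onto the Rømer scale: 7.5 + (123.5000 / 100) × (60 - 7.5) = 72.3°Rø.

72.3°Rø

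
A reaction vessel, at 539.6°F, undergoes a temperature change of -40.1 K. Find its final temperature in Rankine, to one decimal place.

Initial temperature in Celsius: (539.6 - 32) × 5/9 = 282.0000°C.
The 40.1 K change is an interval; Kelvin and Celsius degrees are the same size, so ΔC = -40.1°C.
Final Celsius temperature: 282.0000 - 40.1000 = 241.9000°C.
In Rankine: 241.9000 × 1.8 + 491.67 = 927.1°R.

927.1°R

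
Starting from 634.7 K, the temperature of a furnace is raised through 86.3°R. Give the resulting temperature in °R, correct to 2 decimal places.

1228.76°R

Initial temperature in Celsius: 634.7 - 273.15 = 361.5500°C.
The 86.3°R change is an interval, so only the factor 5/9 applies: +86.3 × 5/9 = +47.9444°C.
Final Celsius temperature: 361.5500 + 47.9444 = 409.4944°C.
In Rankine: 409.4944 × 1.8 + 491.67 = 1228.76°R.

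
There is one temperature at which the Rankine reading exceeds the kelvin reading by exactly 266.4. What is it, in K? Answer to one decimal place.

333.0 K

Let K be the kelvin reading. The Rankine reading is R = 1.8·K.
Require R - K = 266.4: (0.8)·K = 266.4.
K = (266.4) / (0.8) = 333.0.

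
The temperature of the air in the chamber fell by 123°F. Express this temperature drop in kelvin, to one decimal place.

68.3 K

For a temperature interval the offset drops out; only the factor 5/9 applies.
123 × 5/9 = 68.3.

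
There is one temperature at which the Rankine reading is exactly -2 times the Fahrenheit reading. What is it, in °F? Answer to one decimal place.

Let F be the Fahrenheit reading. The Rankine reading is R = 1·F + 459.67.
Require R = -2·F: 1·F + 459.67 = -2·F.
(3)·F = -459.67  ⇒  F = -153.2.

-153.2°F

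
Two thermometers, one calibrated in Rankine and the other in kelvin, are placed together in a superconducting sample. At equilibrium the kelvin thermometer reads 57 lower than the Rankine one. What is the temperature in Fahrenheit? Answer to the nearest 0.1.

Let x be the Rankine reading; then the kelvin reading is 5/9·x.
(5/9·x) - x = -57  ⇒  (-4/9)·x = -57  ⇒  x = 128.2500°R.
In Celsius: (128.25 - 491.67) × 5/9 = -201.9000°C.
In Fahrenheit: -201.9000 × 1.8 + 32 = -331.4°F.

-331.4°F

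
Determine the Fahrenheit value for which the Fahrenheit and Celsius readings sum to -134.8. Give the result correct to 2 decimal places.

Let F be the Fahrenheit reading. The Celsius reading is C = 5/9·F - 17.7778.
Require F + C = -134.8: (14/9)·F - 17.7778 = -134.8.
F = (-134.8 + 17.7778) / (14/9) = -75.23.

-75.23°F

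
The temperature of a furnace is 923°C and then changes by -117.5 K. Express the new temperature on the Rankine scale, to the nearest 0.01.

The 117.5 K change is an interval; Kelvin and Celsius degrees are the same size, so ΔC = -117.5°C.
Final Celsius temperature: 923.0000 - 117.5000 = 805.5000°C.
In Rankine: 805.5000 × 1.8 + 491.67 = 1941.57°R.

1941.57°R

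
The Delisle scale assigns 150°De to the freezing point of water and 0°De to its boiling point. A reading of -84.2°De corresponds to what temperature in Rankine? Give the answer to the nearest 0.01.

772.71°R

Linear interpolation between the fixed points: C = (-84.2 - 150) × 100 / (0 - 150) = 156.1333°C.
Then 156.1333 × 1.8 + 491.67 = 772.71°R.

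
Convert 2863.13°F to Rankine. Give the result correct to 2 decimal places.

3322.80°R

In Celsius: (2863.13 - 32) × 5/9 = 1572.8500°C.
In Rankine: 1572.8500 × 1.8 + 491.67 = 3322.80°R.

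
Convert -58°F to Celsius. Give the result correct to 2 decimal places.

-50.00°C

In Celsius: (-58 - 32) × 5/9 = -50.0000°C.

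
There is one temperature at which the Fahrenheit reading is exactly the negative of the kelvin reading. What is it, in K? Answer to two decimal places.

Let K be the kelvin reading. The Fahrenheit reading is F = 1.8·K - 459.67.
Require F = -1·K: 1.8·K - 459.67 = -1·K.
(2.8)·K = 459.67  ⇒  K = 164.17.

164.17 K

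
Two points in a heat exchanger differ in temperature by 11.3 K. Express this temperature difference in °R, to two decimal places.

For a temperature interval the offset drops out; only the factor 1.8 applies.
11.3 × 1.8 = 20.34.

20.34°R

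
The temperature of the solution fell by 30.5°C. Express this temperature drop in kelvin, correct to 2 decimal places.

30.50 K

Celsius and kelvin degrees are the same size, so the interval is unchanged: 30.50.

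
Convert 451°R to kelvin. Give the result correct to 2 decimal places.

250.56 K

In Celsius: (451 - 491.67) × 5/9 = -22.5944°C.
In kelvin: -22.5944 + 273.15 = 250.56 K.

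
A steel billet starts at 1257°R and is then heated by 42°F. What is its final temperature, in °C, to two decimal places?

Initial temperature in Celsius: (1257 - 491.67) × 5/9 = 425.1833°C.
The 42°F change is an interval, so only the factor 5/9 applies: +42 × 5/9 = +23.3333°C.
Final Celsius temperature: 425.1833 + 23.3333 = 448.5167°C.

448.52°C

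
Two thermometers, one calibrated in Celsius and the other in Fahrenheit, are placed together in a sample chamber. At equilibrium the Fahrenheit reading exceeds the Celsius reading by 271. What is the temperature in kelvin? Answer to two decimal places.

Let x be the Celsius reading; then the Fahrenheit reading is 1.8·x + 32.
(1.8·x + 32) - x = 271  ⇒  (0.8)·x = 239  ⇒  x = 298.7500°C.
In kelvin: 298.7500 + 273.15 = 571.90 K.

571.90 K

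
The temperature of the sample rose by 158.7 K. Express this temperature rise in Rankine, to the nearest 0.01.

An interval of 1 K corresponds to 1.8°R.
158.7 × 1.8 = 285.66.

285.66°R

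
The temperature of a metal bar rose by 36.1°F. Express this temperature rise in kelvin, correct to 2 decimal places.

Only the scale ratio 5/9 matters for a change in temperature.
36.1 × 5/9 = 20.06.

20.06 K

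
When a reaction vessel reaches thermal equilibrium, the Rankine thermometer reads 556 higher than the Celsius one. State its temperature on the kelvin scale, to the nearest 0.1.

Let x be the Celsius reading; then the Rankine reading is 1.8·x + 491.67.
(1.8·x + 491.67) - x = 556  ⇒  (0.8)·x = 64.33  ⇒  x = 80.4125°C.
In kelvin: 80.4125 + 273.15 = 353.6 K.

353.6 K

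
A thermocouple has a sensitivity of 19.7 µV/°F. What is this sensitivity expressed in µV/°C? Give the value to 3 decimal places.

35.460 µV/°C

Since only a temperature interval is involved, the additive offset between the scales drops out.
A change of 1°C is a change of 1.8°F, so per °C the value is 19.7 × 1.8 = 35.460.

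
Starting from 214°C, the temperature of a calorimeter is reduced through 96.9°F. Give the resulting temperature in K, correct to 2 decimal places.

433.32 K

The 96.9°F change is an interval, so only the factor 5/9 applies: -96.9 × 5/9 = -53.8333°C.
Final Celsius temperature: 214.0000 - 53.8333 = 160.1667°C.
In kelvin: 160.1667 + 273.15 = 433.32 K.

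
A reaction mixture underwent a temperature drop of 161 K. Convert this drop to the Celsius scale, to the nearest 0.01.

161.00°C

Kelvin and Celsius degrees are the same size, so the interval is unchanged: 161.00.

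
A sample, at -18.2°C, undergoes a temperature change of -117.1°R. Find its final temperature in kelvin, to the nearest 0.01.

The 117.1°R change is an interval, so only the factor 5/9 applies: -117.1 × 5/9 = -65.0556°C.
Final Celsius temperature: -18.2000 - 65.0556 = -83.2556°C.
In kelvin: -83.2556 + 273.15 = 189.89 K.

189.89 K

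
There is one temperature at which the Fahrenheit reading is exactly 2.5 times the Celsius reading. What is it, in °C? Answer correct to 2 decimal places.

45.71°C

Let C be the Celsius reading. The Fahrenheit reading is F = 1.8·C + 32.
Require F = 2.5·C: 1.8·C + 32 = 2.5·C.
(-0.7)·C = -32  ⇒  C = 45.71.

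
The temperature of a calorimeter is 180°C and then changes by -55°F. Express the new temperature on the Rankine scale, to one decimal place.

760.7°R

The 55°F change is an interval, so only the factor 5/9 applies: -55 × 5/9 = -30.5556°C.
Final Celsius temperature: 180.0000 - 30.5556 = 149.4444°C.
In Rankine: 149.4444 × 1.8 + 491.67 = 760.7°R.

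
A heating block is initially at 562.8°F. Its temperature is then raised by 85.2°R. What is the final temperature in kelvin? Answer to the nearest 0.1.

615.4 K

Initial temperature in Celsius: (562.8 - 32) × 5/9 = 294.8889°C.
The 85.2°R change is an interval, so only the factor 5/9 applies: +85.2 × 5/9 = +47.3333°C.
Final Celsius temperature: 294.8889 + 47.3333 = 342.2222°C.
In kelvin: 342.2222 + 273.15 = 615.4 K.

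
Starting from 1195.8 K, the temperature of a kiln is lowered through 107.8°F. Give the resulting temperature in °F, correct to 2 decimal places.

Initial temperature in Celsius: 1195.8 - 273.15 = 922.6500°C.
The 107.8°F change is an interval, so only the factor 5/9 applies: -107.8 × 5/9 = -59.8889°C.
Final Celsius temperature: 922.6500 - 59.8889 = 862.7611°C.
In Fahrenheit: 862.7611 × 1.8 + 32 = 1584.97°F.

1584.97°F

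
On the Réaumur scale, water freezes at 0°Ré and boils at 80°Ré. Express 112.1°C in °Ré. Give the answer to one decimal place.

89.7°Ré

Linearly onto the Réaumur scale: 0 + (112.1000 / 100) × (80 - 0) = 89.7°Ré.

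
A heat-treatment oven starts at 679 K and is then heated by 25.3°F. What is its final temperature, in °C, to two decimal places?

419.91°C

Initial temperature in Celsius: 679 - 273.15 = 405.8500°C.
The 25.3°F change is an interval, so only the factor 5/9 applies: +25.3 × 5/9 = +14.0556°C.
Final Celsius temperature: 405.8500 + 14.0556 = 419.9056°C.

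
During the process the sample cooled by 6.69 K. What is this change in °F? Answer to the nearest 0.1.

An interval of 1 K corresponds to 1.8°F.
6.69 × 1.8 = 12.0.

12.0°F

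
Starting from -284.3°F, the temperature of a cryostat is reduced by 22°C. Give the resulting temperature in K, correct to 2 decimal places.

75.43 K

Initial temperature in Celsius: (-284.3 - 32) × 5/9 = -175.7222°C.
Final Celsius temperature: -175.7222 - 22.0000 = -197.7222°C.
In kelvin: -197.7222 + 273.15 = 75.43 K.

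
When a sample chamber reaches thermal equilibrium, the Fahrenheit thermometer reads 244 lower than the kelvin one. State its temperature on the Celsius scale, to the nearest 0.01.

-3.56°C

Let x be the kelvin reading; then the Fahrenheit reading is 1.8·x - 459.67.
(1.8·x - 459.67) - x = -244  ⇒  (0.8)·x = 215.67  ⇒  x = 269.5875 K.
In Celsius: 269.5875 - 273.15 = -3.56°C.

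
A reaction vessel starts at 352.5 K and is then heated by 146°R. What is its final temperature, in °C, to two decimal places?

Initial temperature in Celsius: 352.5 - 273.15 = 79.3500°C.
The 146°R change is an interval, so only the factor 5/9 applies: +146 × 5/9 = +81.1111°C.
Final Celsius temperature: 79.3500 + 81.1111 = 160.4611°C.

160.46°C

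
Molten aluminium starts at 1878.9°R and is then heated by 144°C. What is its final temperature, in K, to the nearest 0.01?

1187.83 K

Initial temperature in Celsius: (1878.9 - 491.67) × 5/9 = 770.6833°C.
Final Celsius temperature: 770.6833 + 144.0000 = 914.6833°C.
In kelvin: 914.6833 + 273.15 = 1187.83 K.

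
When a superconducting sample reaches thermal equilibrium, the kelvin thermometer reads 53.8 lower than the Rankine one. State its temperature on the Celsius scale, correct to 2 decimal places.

-205.90°C

Let x be the Rankine reading; then the kelvin reading is 5/9·x.
(5/9·x) - x = -53.8  ⇒  (-4/9)·x = -53.8  ⇒  x = 121.0500°R.
In Celsius: (121.05 - 491.67) × 5/9 = -205.90°C.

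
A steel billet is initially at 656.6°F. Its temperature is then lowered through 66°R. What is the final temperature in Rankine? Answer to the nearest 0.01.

1050.27°R

Initial temperature in Celsius: (656.6 - 32) × 5/9 = 347.0000°C.
The 66°R change is an interval, so only the factor 5/9 applies: -66 × 5/9 = -36.6667°C.
Final Celsius temperature: 347.0000 - 36.6667 = 310.3333°C.
In Rankine: 310.3333 × 1.8 + 491.67 = 1050.27°R.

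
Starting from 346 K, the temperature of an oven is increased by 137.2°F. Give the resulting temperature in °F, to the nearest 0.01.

300.33°F

Initial temperature in Celsius: 346 - 273.15 = 72.8500°C.
The 137.2°F change is an interval, so only the factor 5/9 applies: +137.2 × 5/9 = +76.2222°C.
Final Celsius temperature: 72.8500 + 76.2222 = 149.0722°C.
In Fahrenheit: 149.0722 × 1.8 + 32 = 300.33°F.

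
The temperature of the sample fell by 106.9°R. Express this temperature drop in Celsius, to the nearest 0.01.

59.39°C

For a temperature interval the offset drops out; only the factor 5/9 applies.
106.9 × 5/9 = 59.39.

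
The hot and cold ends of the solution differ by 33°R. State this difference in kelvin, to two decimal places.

Only the scale ratio 5/9 matters for a change in temperature.
33 × 5/9 = 18.33.

18.33 K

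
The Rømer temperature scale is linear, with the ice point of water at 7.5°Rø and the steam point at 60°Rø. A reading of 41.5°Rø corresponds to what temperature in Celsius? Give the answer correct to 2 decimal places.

64.76°C

Linear interpolation between the fixed points: C = (41.5 - 7.5) × 100 / (60 - 7.5) = 64.7619°C.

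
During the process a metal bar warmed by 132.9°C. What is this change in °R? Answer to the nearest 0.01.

Only the scale ratio 1.8 matters for a change in temperature.
132.9 × 1.8 = 239.22.

239.22°R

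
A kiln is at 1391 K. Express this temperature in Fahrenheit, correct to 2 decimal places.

2044.13°F

In Celsius: 1391 - 273.15 = 1117.8500°C.
In Fahrenheit: 1117.8500 × 1.8 + 32 = 2044.13°F.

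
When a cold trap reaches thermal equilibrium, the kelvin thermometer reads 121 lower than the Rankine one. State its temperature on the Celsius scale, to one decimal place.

-121.9°C

Let x be the Rankine reading; then the kelvin reading is 5/9·x.
(5/9·x) - x = -121  ⇒  (-4/9)·x = -121  ⇒  x = 272.2500°R.
In Celsius: (272.25 - 491.67) × 5/9 = -121.9°C.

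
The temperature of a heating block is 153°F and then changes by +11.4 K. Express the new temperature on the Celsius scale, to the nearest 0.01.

Initial temperature in Celsius: (153 - 32) × 5/9 = 67.2222°C.
The 11.4 K change is an interval; Kelvin and Celsius degrees are the same size, so ΔC = +11.4°C.
Final Celsius temperature: 67.2222 + 11.4000 = 78.6222°C.

78.62°C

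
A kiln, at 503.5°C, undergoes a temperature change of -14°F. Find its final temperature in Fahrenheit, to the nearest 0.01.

924.30°F

The 14°F change is an interval, so only the factor 5/9 applies: -14 × 5/9 = -7.7778°C.
Final Celsius temperature: 503.5000 - 7.7778 = 495.7222°C.
In Fahrenheit: 495.7222 × 1.8 + 32 = 924.30°F.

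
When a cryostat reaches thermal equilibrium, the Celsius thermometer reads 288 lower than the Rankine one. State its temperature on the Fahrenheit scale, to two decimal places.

Let x be the Rankine reading; then the Celsius reading is 5/9·x - 273.15.
(5/9·x - 273.15) - x = -288  ⇒  (-4/9)·x = -14.85  ⇒  x = 33.4125°R.
In Celsius: (33.4125 - 491.67) × 5/9 = -254.5875°C.
In Fahrenheit: -254.5875 × 1.8 + 32 = -426.26°F.

-426.26°F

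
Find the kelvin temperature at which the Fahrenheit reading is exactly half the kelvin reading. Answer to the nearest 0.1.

353.6 K

Let K be the kelvin reading. The Fahrenheit reading is F = 1.8·K - 459.67.
Require F = 0.5·K: 1.8·K - 459.67 = 0.5·K.
(1.3)·K = 459.67  ⇒  K = 353.6.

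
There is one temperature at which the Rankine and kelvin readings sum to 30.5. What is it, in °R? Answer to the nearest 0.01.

Let R be the Rankine reading. The kelvin reading is K = 5/9·R.
Require R + K = 30.5: (14/9)·R = 30.5.
R = (30.5) / (14/9) = 19.61.

19.61°R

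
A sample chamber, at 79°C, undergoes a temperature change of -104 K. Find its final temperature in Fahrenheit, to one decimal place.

The 104 K change is an interval; Kelvin and Celsius degrees are the same size, so ΔC = -104°C.
Final Celsius temperature: 79.0000 - 104.0000 = -25.0000°C.
In Fahrenheit: -25.0000 × 1.8 + 32 = -13.0°F.

-13.0°F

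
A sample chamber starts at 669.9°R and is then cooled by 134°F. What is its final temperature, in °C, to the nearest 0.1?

Initial temperature in Celsius: (669.9 - 491.67) × 5/9 = 99.0167°C.
The 134°F change is an interval, so only the factor 5/9 applies: -134 × 5/9 = -74.4444°C.
Final Celsius temperature: 99.0167 - 74.4444 = 24.5722°C.

24.6°C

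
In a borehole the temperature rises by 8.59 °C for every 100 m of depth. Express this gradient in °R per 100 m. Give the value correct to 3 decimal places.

The quantity depends on a temperature interval, so only the ratio of degree sizes applies; the offset between the scales is irrelevant.
A change of 1°C is a change of 1.8°R, so 8.59 × 1.8 = 15.462.

15.462 °R/100 m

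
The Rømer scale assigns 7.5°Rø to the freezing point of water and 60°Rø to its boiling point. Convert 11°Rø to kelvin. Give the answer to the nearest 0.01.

279.82 K

Linear interpolation between the fixed points: C = (11 - 7.5) × 100 / (60 - 7.5) = 6.6667°C.
Then 6.6667 + 273.15 = 279.82 K.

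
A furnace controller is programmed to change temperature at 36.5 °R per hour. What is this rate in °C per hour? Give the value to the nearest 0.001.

20.278 °C/hour

Since only a temperature interval is involved, the additive offset between the scales drops out.
A change of 1°R is a change of 5/9°C, so 36.5 × 5/9 = 20.278.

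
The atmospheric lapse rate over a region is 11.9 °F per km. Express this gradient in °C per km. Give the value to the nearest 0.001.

6.611 °C/km

Since only a temperature interval is involved, the additive offset between the scales drops out.
A change of 1°F is a change of 5/9°C, so 11.9 × 5/9 = 6.611.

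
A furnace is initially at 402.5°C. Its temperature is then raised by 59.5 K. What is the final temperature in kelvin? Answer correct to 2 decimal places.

735.15 K

The 59.5 K change is an interval; Kelvin and Celsius degrees are the same size, so ΔC = +59.5°C.
Final Celsius temperature: 402.5000 + 59.5000 = 462.0000°C.
In kelvin: 462.0000 + 273.15 = 735.15 K.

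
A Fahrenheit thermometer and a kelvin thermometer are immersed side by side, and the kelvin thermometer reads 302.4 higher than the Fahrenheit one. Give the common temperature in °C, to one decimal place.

Let x be the Fahrenheit reading; then the kelvin reading is 5/9·x + 255.372.
(5/9·x + 255.372) - x = 302.4  ⇒  (-4/9)·x = 47.0278  ⇒  x = -105.8125°F.
In Celsius: (-105.8125 - 32) × 5/9 = -76.6°C.

-76.6°C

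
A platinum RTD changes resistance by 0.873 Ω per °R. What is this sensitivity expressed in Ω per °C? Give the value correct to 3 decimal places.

The quantity depends on a temperature interval, so only the ratio of degree sizes applies; the offset between the scales is irrelevant.
A change of 1°C is a change of 1.8°R, so per °C the value is 0.873 × 1.8 = 1.571.

1.571 Ω per °C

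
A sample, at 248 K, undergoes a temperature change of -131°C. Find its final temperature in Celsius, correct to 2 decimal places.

-156.15°C

Initial temperature in Celsius: 248 - 273.15 = -25.1500°C.
Final Celsius temperature: -25.1500 - 131.0000 = -156.1500°C.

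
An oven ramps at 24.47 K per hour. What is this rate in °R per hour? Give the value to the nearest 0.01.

The quantity depends on a temperature interval, so only the ratio of degree sizes applies; the offset between the scales is irrelevant.
A change of 1 K is a change of 1.8°R, so 24.47 × 1.8 = 44.05.

44.05 °R/hour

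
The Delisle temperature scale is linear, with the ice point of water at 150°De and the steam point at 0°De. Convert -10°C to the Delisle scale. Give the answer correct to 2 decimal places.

165.00°De

Linearly onto the Delisle scale: 150 + (-10.0000 / 100) × (0 - 150) = 165.00°De.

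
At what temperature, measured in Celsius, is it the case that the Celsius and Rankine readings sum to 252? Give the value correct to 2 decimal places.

Let C be the Celsius reading. The Rankine reading is R = 1.8·C + 491.67.
Require C + R = 252: (2.8)·C + 491.67 = 252.
C = (252 - 491.67) / (2.8) = -85.60.

-85.60°C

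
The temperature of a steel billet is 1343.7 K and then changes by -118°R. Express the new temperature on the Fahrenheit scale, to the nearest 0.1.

Initial temperature in Celsius: 1343.7 - 273.15 = 1070.5500°C.
The 118°R change is an interval, so only the factor 5/9 applies: -118 × 5/9 = -65.5556°C.
Final Celsius temperature: 1070.5500 - 65.5556 = 1004.9944°C.
In Fahrenheit: 1004.9944 × 1.8 + 32 = 1841.0°F.

1841.0°F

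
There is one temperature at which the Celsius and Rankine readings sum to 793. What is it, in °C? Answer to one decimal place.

107.6°C

Let C be the Celsius reading. The Rankine reading is R = 1.8·C + 491.67.
Require C + R = 793: (2.8)·C + 491.67 = 793.
C = (793 - 491.67) / (2.8) = 107.6.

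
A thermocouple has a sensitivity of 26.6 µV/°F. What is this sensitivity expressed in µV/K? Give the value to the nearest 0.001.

47.880 µV/K

The quantity depends on a temperature interval, so only the ratio of degree sizes applies; the offset between the scales is irrelevant.
A change of 1 K is a change of 1.8°F, so per K the value is 26.6 × 1.8 = 47.880.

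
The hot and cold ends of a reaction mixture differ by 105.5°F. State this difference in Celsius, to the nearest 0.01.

For a temperature interval the offset drops out; only the factor 5/9 applies.
105.5 × 5/9 = 58.61.

58.61°C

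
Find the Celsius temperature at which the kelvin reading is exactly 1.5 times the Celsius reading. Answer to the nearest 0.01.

Let C be the Celsius reading. The kelvin reading is K = 1·C + 273.15.
Require K = 1.5·C: 1·C + 273.15 = 1.5·C.
(-0.5)·C = -273.15  ⇒  C = 546.30.

546.30°C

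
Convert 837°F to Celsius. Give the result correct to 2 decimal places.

In Celsius: (837 - 32) × 5/9 = 447.2222°C.

447.22°C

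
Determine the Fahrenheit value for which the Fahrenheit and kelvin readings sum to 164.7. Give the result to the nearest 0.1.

Let F be the Fahrenheit reading. The kelvin reading is K = 5/9·F + 255.372.
Require F + K = 164.7: (14/9)·F + 255.372 = 164.7.
F = (164.7 - 255.372) / (14/9) = -58.3.

-58.3°F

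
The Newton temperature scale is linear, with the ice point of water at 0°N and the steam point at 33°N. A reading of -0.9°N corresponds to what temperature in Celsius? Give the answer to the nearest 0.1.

Linear interpolation between the fixed points: C = (-0.9 - 0) × 100 / (33 - 0) = -2.7273°C.

-2.7°C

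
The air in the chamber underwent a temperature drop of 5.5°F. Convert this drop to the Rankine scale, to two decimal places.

Fahrenheit and Rankine degrees are the same size, so the interval is unchanged: 5.50.

5.50°R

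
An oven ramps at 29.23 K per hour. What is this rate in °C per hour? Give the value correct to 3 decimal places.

The quantity depends on a temperature interval, so only the ratio of degree sizes applies; the offset between the scales is irrelevant.
A change of 1 K is a change of 1°C, so 29.23 × 1 = 29.230.

29.230 °C/hour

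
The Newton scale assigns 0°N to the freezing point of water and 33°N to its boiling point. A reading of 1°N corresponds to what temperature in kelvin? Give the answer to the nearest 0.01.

276.18 K

Linear interpolation between the fixed points: C = (1 - 0) × 100 / (33 - 0) = 3.0303°C.
Then 3.0303 + 273.15 = 276.18 K.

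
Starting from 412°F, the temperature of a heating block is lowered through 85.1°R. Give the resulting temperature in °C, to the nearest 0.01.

163.83°C

Initial temperature in Celsius: (412 - 32) × 5/9 = 211.1111°C.
The 85.1°R change is an interval, so only the factor 5/9 applies: -85.1 × 5/9 = -47.2778°C.
Final Celsius temperature: 211.1111 - 47.2778 = 163.8333°C.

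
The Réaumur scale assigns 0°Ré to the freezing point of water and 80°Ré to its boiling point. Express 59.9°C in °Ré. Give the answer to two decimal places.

47.92°Ré

Linearly onto the Réaumur scale: 0 + (59.9000 / 100) × (80 - 0) = 47.92°Ré.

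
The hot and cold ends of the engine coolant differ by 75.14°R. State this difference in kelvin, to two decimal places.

An interval of 1°R corresponds to 5/9 K.
75.14 × 5/9 = 41.74.

41.74 K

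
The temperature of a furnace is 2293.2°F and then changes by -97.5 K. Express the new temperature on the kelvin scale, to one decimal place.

Initial temperature in Celsius: (2293.2 - 32) × 5/9 = 1256.2222°C.
The 97.5 K change is an interval; Kelvin and Celsius degrees are the same size, so ΔC = -97.5°C.
Final Celsius temperature: 1256.2222 - 97.5000 = 1158.7222°C.
In kelvin: 1158.7222 + 273.15 = 1431.9 K.

1431.9 K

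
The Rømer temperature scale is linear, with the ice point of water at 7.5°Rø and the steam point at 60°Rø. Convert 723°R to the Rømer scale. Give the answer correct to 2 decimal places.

74.97°Rø

First in Celsius: (723 - 491.67) × 5/9 = 128.5167°C.
Linearly onto the Rømer scale: 7.5 + (128.5167 / 100) × (60 - 7.5) = 74.97°Rø.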